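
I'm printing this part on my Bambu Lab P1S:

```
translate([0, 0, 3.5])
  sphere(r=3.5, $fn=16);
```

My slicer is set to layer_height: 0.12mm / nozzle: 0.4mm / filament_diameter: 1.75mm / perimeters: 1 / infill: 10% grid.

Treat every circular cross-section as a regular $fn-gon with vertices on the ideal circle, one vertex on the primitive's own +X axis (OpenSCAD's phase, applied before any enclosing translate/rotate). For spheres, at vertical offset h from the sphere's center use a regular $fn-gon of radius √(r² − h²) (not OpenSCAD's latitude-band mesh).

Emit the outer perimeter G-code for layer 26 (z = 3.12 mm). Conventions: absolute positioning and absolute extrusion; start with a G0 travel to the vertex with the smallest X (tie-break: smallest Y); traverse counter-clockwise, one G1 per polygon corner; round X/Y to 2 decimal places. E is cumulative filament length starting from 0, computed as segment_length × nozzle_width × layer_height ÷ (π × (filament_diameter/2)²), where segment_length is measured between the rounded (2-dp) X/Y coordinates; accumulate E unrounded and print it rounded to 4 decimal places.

G0 X-3.48 Y0.00 Z3.12
G1 X-3.21 Y-1.33 E0.0271
G1 X-2.46 Y-2.46 E0.0541
G1 X-1.33 Y-3.21 E0.0812
G1 X0.00 Y-3.48 E0.1083
G1 X1.33 Y-3.21 E0.1354
G1 X2.46 Y-2.46 E0.1624
G1 X3.21 Y-1.33 E0.1895
G1 X3.48 Y0.00 E0.2166
G1 X3.21 Y1.33 E0.2437
G1 X2.46 Y2.46 E0.2707
G1 X1.33 Y3.21 E0.2978
G1 X0.00 Y3.48 E0.3249
G1 X-1.33 Y3.21 E0.3520
G1 X-2.46 Y2.46 E0.3790
G1 X-3.21 Y1.33 E0.4061
G1 X-3.48 Y0.00 E0.4332

At z = 3.12 mm: the r=3.5 sphere slices to a regular 16-gon of circumradius 3.479 (√(r²−h²) with h=0.38 from center). The outline is a single polygon with 16 vertices. Extrusion per mm of travel: 0.4 × 0.12 / (π × 0.875²) = 0.019956. Accumulating E over each segment gives final E = 0.4332.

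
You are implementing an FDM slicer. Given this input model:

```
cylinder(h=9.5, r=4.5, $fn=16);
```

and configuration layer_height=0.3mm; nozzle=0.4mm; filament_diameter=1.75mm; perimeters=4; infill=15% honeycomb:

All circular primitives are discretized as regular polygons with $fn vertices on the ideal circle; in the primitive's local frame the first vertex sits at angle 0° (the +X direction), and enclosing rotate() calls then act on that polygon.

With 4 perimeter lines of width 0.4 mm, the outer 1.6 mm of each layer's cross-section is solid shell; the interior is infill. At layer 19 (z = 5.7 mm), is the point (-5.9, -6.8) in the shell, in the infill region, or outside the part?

outside

At z = 5.7 mm: the r=4.5 cylinder contributes a regular 16-gon of circumradius 4.5. Overall, the cross-section is a single solid region. The nearest boundary edge runs (-4.16, -1.72)→(-3.18, -3.18); distance from the point to it = 4.53 mm. The point is not inside any of the regions above, so it lies outside the cross-section (4.53 mm from the nearest boundary).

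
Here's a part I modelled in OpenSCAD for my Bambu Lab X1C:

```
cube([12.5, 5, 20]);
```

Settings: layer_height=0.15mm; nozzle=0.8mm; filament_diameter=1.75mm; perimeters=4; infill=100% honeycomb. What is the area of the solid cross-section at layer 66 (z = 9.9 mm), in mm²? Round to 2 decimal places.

62.50 mm²

At z = 9.9 mm: the 12.5×5 cube contributes its full rectangle (area 62.50 mm²). Overall, the cross-section is a single solid region. Net area = 62.50 mm².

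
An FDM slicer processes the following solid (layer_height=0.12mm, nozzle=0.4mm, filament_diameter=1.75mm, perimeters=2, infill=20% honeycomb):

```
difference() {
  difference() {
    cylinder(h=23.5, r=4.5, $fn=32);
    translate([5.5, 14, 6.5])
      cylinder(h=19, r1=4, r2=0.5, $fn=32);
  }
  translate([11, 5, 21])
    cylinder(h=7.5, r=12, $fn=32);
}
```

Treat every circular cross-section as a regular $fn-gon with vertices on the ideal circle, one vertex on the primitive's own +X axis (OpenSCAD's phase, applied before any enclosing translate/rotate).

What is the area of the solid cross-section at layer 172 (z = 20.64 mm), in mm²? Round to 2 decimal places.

63.21 mm²

At z = 20.64 mm: the cylinder: section is a regular 32-gon, circumradius r=4.5 (area = (32/2)·4.500²·sin(360°/32) = 63.21 mm²); the cone at (5.5, 14) (r1=4→r2=0.5) has section circumradius 1.395 here — a regular 32-gon (area = (32/2)·1.395²·sin(360°/32) = 6.08 mm²); Subtracting the remaining from the first: starting from the r=4.5 cylinder (63.21 mm²), the cone at (5.5, 14) misses the remaining region (no effect) — area = 63.21 mm²; the cylinder at (11, 5) is absent (z outside [21, 28.5]); Taking the first minus the rest: none of the subtracted shapes is present at this height, so that combined region is unchanged — area = 63.21 mm². Overall, the cross-section is a single solid region. Net area = 63.21 mm².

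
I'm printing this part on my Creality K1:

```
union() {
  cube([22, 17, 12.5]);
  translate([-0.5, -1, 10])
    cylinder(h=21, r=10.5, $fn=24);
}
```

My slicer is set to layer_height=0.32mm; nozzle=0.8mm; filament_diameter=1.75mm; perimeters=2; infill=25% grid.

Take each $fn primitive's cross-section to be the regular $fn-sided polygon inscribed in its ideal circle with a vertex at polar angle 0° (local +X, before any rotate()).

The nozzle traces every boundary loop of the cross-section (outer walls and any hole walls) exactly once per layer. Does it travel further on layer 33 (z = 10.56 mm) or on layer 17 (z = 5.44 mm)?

Layer 33 (z = 10.56): the cube is present — its section is the full 22×17 rectangle (perimeter 78.00 mm); the r=10.5 cylinder at (-0.5, -1) contributes a regular 24-gon of circumradius 10.5 (perimeter = 2·24·10.500·sin(180°/24) = 65.79 mm); Merging all regions: the regions partially overlap (shared area 70.44 mm²), so the edge portions inside another operand are dropped and the merged outline is re-measured after clipping — boundary = 109.55 mm. So its perimeter = 109.55 mm. Layer 17 (z = 5.44): the 22×17 cube contributes its full rectangle (perimeter 78.00 mm); the cylinder at (-0.5, -1) does not reach this height (z outside [10, 31]); Combining (union): only the 22×17 cube is present, so the union is just that shape — boundary = 78.00 mm. So its perimeter = 78.00 mm. Layer 33 is larger (109.55 vs 78.00 mm).

layer 33 (z = 10.56 mm)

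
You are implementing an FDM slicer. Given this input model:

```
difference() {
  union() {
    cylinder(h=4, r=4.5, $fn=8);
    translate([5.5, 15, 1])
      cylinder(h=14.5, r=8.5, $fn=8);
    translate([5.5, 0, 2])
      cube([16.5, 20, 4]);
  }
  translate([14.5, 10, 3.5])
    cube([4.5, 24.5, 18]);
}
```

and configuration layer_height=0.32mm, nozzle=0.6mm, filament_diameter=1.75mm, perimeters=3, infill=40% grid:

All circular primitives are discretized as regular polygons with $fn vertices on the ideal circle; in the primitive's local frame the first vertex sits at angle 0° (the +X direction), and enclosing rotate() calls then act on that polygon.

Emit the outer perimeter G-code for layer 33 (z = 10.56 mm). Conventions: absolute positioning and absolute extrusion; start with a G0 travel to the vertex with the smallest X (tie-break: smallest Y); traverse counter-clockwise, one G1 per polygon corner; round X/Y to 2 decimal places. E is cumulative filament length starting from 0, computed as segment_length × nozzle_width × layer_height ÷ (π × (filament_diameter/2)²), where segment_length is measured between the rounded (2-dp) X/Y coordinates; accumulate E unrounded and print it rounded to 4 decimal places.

At z = 10.56 mm: the cylinder does not reach this height (z outside [0, 4]); the r=8.5 cylinder at (5.5, 15) gives a regular 8-gon of circumradius 8.5 (constant along its height); the cube at (5.5, 0) does not reach this height (z outside [2, 6]); Merging all regions: only the r=8.5 cylinder at (5.5, 15) is present, so the union is just that shape — 1 connected region; the cube at (14.5, 10) (footprint 4.5×24.5) is included at this height; After the difference (first − rest): starting from the result so far, the 4.5×24.5 cube at (14.5, 10) misses the remaining region (no effect) — 1 connected region. The outline is a single polygon with 8 vertices. Extrusion per mm of travel: 0.6 × 0.32 / (π × 0.875²) = 0.079824. Accumulating E over each segment gives final E = 4.1543.

G0 X-3.00 Y15.00 Z10.56
G1 X-0.51 Y8.99 E0.5193
G1 X5.50 Y6.50 E1.0386
G1 X11.51 Y8.99 E1.5579
G1 X14.00 Y15.00 E2.0772
G1 X11.51 Y21.01 E2.5964
G1 X5.50 Y23.50 E3.1157
G1 X-0.51 Y21.01 E3.6350
G1 X-3.00 Y15.00 E4.1543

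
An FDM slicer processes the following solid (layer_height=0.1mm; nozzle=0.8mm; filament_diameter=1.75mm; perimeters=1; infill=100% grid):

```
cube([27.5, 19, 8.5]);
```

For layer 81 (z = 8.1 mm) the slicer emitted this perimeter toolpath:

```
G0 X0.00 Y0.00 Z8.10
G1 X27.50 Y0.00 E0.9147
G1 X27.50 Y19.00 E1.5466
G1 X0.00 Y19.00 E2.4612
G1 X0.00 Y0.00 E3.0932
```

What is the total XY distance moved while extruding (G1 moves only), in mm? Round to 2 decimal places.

Sum the Euclidean lengths of each G1 segment: total = 93.00 mm.

93.00 mm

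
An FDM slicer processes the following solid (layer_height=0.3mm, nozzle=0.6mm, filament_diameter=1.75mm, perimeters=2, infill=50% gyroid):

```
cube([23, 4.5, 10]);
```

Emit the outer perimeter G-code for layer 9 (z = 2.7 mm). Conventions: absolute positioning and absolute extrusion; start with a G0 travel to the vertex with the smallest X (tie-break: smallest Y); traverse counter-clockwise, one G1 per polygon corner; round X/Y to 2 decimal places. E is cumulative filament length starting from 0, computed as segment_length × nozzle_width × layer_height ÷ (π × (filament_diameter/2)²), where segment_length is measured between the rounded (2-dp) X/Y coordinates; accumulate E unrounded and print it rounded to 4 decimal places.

G0 X0.00 Y0.00 Z2.70
G1 X23.00 Y0.00 E1.7212
G1 X23.00 Y4.50 E2.0580
G1 X0.00 Y4.50 E3.7792
G1 X0.00 Y0.00 E4.1159

At z = 2.7 mm: the 23×4.5 cube contributes its full rectangle. The outline is a single polygon with 4 vertices. Extrusion per mm of travel: 0.6 × 0.3 / (π × 0.875²) = 0.074835. Accumulating E over each segment gives final E = 4.1159.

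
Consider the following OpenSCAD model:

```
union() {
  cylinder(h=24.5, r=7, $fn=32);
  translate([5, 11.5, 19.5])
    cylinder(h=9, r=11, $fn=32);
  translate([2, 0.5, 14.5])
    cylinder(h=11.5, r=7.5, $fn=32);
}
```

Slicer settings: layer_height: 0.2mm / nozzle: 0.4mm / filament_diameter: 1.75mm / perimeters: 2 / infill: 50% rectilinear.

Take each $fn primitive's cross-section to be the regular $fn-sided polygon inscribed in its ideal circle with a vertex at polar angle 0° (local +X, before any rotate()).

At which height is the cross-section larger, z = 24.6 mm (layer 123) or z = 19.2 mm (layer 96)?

layer 123 (z = 24.6 mm)

Layer 123 (z = 24.6): the cylinder is absent (z outside [0, 24.5]); the cylinder at (5, 11.5): section is a regular 32-gon, circumradius r=11 (area = (32/2)·11.000²·sin(360°/32) = 377.69 mm²); the cylinder at (2, 0.5): section is a regular 32-gon, circumradius r=7.5 (area = (32/2)·7.500²·sin(360°/32) = 175.58 mm²); Combining (union): the regions partially overlap — summed areas 553.28 mm² minus the doubly-counted overlap 68.85 mm² gives 484.43 mm² — area = 484.43 mm². So its area = 484.43 mm². Layer 96 (z = 19.2): the r=7 cylinder gives a regular 32-gon of circumradius 7 (constant along its height) (area = (32/2)·7.000²·sin(360°/32) = 152.95 mm²); the cylinder at (5, 11.5) is not intersected at this z (z outside [19.5, 28.5]); the r=7.5 cylinder at (2, 0.5) gives a regular 32-gon of circumradius 7.5 (constant along its height) (area = (32/2)·7.500²·sin(360°/32) = 175.58 mm²); Combining (union): the regions partially overlap — summed areas 328.53 mm² minus the doubly-counted overlap 133.69 mm² gives 194.85 mm² — area = 194.85 mm². So its area = 194.85 mm². Layer 123 is larger (484.43 vs 194.85 mm²).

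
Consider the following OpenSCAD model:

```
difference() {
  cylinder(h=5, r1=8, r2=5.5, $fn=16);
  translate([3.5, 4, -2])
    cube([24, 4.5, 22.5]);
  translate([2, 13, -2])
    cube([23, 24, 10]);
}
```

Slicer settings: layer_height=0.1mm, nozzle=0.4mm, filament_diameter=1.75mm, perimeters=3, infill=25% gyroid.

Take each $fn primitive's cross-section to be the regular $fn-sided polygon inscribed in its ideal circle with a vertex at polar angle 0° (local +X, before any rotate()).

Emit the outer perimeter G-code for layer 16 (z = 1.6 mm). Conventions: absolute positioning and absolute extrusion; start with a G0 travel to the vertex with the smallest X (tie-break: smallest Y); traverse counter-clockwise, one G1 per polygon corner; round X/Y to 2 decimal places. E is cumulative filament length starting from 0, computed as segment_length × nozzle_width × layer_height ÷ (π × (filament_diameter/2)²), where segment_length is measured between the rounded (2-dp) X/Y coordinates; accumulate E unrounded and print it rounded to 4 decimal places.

G0 X-7.20 Y0.00 Z1.60
G1 X-6.65 Y-2.76 E0.0468
G1 X-5.09 Y-5.09 E0.0934
G1 X-2.76 Y-6.65 E0.1401
G1 X0.00 Y-7.20 E0.1869
G1 X2.76 Y-6.65 E0.2337
G1 X5.09 Y-5.09 E0.2803
G1 X6.65 Y-2.76 E0.3269
G1 X7.20 Y0.00 E0.3737
G1 X6.65 Y2.76 E0.4205
G1 X5.82 Y4.00 E0.4453
G1 X3.50 Y4.00 E0.4839
G1 X3.50 Y6.15 E0.5197
G1 X2.76 Y6.65 E0.5345
G1 X0.00 Y7.20 E0.5813
G1 X-2.76 Y6.65 E0.6281
G1 X-5.09 Y5.09 E0.6748
G1 X-6.65 Y2.76 E0.7214
G1 X-7.20 Y0.00 E0.7682

At z = 1.6 mm: the cone contributes a regular 16-gon of circumradius 7.200 (interpolated between r1=8 and r2=5.5 at t=0.320); the cube at (3.5, 4) is present — its section is the full 24×4.5 rectangle; the cube at (2, 13) (footprint 23×24) is included at this height; Subtracting the remaining from the first: starting from the cone, the 24×4.5 cube at (3.5, 4) partially overlaps it — only the 2.98 mm² overlap (of its 108.00 mm²) is removed, clipping the outline; the 23×24 cube at (2, 13) misses the remaining region (no effect) — 1 connected region. The outline is a single polygon with 18 vertices. Extrusion per mm of travel: 0.4 × 0.1 / (π × 0.875²) = 0.016630. Accumulating E over each segment gives final E = 0.7682.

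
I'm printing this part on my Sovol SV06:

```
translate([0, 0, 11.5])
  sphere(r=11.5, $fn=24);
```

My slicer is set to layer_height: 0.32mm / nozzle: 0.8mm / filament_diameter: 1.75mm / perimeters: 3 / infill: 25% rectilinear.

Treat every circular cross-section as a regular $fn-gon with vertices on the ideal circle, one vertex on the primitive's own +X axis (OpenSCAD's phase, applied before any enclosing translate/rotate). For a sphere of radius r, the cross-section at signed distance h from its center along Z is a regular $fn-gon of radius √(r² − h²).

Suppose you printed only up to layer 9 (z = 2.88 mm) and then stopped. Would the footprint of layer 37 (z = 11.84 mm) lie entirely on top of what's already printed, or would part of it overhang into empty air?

Compare the two slices. At z = 2.88: the sphere: section is a regular 24-gon, circumradius = √(r²−h²) = √(11.5²−8.62²) = 7.612 (area = (24/2)·7.612²·sin(360°/24) = 179.97 mm²). At z = 11.84: the sphere: section is a regular 24-gon, circumradius = √(r²−h²) = √(11.5²−0.34²) = 11.495 (area = (24/2)·11.495²·sin(360°/24) = 410.39 mm²). Checking containment: at z = 11.84 the cross-section extends beyond the z = 2.88 cross-section by about 230.42 mm².

part overhangs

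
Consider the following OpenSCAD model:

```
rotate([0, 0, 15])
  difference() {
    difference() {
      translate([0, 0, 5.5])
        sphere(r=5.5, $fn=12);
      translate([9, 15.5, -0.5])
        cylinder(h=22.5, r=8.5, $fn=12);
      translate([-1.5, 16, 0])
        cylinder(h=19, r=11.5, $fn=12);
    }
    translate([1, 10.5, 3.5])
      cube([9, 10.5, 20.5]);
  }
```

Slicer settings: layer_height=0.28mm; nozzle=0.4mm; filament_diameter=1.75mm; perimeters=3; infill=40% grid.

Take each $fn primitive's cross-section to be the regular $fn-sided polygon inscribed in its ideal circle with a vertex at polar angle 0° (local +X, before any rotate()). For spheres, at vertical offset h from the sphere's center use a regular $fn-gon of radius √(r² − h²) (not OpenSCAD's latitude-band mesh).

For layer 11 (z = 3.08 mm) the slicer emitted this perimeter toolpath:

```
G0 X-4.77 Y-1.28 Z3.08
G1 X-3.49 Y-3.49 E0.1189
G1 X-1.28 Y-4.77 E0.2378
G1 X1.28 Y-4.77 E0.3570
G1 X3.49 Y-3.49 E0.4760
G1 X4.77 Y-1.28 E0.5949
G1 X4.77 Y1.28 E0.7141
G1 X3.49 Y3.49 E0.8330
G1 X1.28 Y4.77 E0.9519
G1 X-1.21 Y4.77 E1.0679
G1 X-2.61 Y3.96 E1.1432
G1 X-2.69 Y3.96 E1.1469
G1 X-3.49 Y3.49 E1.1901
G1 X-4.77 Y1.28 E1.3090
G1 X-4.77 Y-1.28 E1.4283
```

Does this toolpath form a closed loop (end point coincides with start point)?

Start point (G0): (-4.77, -1.28). End point (last G1): the path returns to the start — closed.

yes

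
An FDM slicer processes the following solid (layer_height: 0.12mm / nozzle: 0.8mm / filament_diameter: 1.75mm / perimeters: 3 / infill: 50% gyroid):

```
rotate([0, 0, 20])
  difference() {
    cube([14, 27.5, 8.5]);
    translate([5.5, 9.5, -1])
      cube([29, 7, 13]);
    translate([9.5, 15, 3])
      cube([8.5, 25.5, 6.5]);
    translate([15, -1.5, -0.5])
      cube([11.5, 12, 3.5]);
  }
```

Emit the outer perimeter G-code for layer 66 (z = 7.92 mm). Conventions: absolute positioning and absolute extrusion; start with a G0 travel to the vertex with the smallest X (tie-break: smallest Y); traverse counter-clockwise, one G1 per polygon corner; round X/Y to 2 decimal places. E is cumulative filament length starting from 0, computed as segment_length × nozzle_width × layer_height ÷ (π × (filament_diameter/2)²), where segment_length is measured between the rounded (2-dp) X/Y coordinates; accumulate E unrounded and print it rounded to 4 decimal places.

At z = 7.92 mm: the 14×27.5 cube contributes its full rectangle; the cube at (5.5, 9.5) (footprint 29×7) is included at this height; the cube at (9.5, 15) (footprint 8.5×25.5) is included at this height; the cube at (15, -1.5) does not reach this height (z outside [-0.5, 3]); Taking the first minus the rest: starting from the 14×27.5 cube, the 29×7 cube at (5.5, 9.5) partially overlaps it — only the 59.50 mm² overlap (of its 203.00 mm²) is removed, clipping the outline; the 8.5×25.5 cube at (9.5, 15) partially overlaps it — only the 49.50 mm² overlap (of its 216.75 mm²) is removed, clipping the outline — 1 connected region; (rotated 20° about Z; rotation is an isometry so areas/perimeters/island counts are preserved). The outline is a single polygon with 8 vertices. Extrusion per mm of travel: 0.8 × 0.12 / (π × 0.875²) = 0.039912. Accumulating E over each segment gives final E = 3.6328.

G0 X-9.41 Y25.84 Z7.92
G1 X0.00 Y0.00 E1.0976
G1 X13.16 Y4.79 E1.6565
G1 X9.91 Y13.72 E2.0358
G1 X1.92 Y10.81 E2.3752
G1 X-0.48 Y17.39 E2.6548
G1 X3.28 Y18.75 E2.8143
G1 X-0.48 Y29.09 E3.2535
G1 X-9.41 Y25.84 E3.6328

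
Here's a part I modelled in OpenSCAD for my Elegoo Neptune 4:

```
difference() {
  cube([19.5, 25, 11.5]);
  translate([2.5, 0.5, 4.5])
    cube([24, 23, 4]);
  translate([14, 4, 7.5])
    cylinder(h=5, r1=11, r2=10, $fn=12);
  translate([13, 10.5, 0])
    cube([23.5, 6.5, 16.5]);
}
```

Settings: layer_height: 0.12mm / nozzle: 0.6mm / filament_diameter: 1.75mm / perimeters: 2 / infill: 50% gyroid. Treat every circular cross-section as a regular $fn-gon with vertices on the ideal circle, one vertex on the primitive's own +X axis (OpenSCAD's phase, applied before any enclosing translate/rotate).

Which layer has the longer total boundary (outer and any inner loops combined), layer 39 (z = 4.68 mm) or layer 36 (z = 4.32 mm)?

Layer 39 (z = 4.68): the cube is present — its section is the full 19.5×25 rectangle (perimeter 89.00 mm); the 24×23 cube at (2.5, 0.5) contributes its full rectangle (perimeter 94.00 mm); the cone at (14, 4) is not intersected at this z (z outside [7.5, 12.5]); the cube at (13, 10.5) is present — its section is the full 23.5×6.5 rectangle (perimeter 60.00 mm); After the difference (first − rest): starting from the 19.5×25 cube, the 24×23 cube at (2.5, 0.5) partially overlaps it — only the 391.00 mm² overlap (of its 552.00 mm²) is removed, clipping the outline; the 23.5×6.5 cube at (13, 10.5) misses the remaining region (no effect) — boundary = 123.00 mm. So its perimeter = 123.00 mm. Layer 36 (z = 4.32): the 19.5×25 cube contributes its full rectangle (perimeter 89.00 mm); the cube at (2.5, 0.5) is absent (z outside [4.5, 8.5]); the cone at (14, 4) is absent (z outside [7.5, 12.5]); the cube at (13, 10.5) (footprint 23.5×6.5) is included at this height (perimeter 60.00 mm); Subtracting the remaining from the first: starting from the 19.5×25 cube, the 23.5×6.5 cube at (13, 10.5) partially overlaps it — only the 42.25 mm² overlap (of its 152.75 mm²) is removed, clipping the outline — boundary = 102.00 mm. So its perimeter = 102.00 mm. Layer 39 is larger (123.00 vs 102.00 mm).

layer 39 (z = 4.68 mm)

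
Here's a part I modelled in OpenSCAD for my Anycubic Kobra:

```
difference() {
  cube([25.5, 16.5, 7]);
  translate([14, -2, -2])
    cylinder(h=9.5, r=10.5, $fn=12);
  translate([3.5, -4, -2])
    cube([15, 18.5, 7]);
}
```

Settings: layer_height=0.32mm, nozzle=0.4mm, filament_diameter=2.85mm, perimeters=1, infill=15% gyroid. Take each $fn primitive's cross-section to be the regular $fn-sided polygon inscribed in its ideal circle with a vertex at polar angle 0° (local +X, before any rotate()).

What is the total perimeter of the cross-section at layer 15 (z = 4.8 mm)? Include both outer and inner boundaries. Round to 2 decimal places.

At z = 4.8 mm: the cube is present — its section is the full 25.5×16.5 rectangle (perimeter 84.00 mm); the r=10.5 cylinder at (14, -2) gives a regular 12-gon of circumradius 10.5 (constant along its height) (perimeter = 2·12·10.500·sin(180°/12) = 65.22 mm); the cube at (3.5, -4) (footprint 15×18.5) is included at this height (perimeter 67.00 mm); After the difference (first − rest): starting from the 25.5×16.5 cube, the r=10.5 cylinder at (14, -2) partially overlaps it — only the 124.45 mm² overlap (of its 330.75 mm²) is removed, clipping the outline; the 15×18.5 cube at (3.5, -4) partially overlaps it — only the 119.74 mm² overlap (of its 277.50 mm²) is removed, clipping the outline — boundary = 109.82 mm. Overall, the cross-section is a single solid region. Total boundary length (outer) = 109.82 mm.

109.82 mm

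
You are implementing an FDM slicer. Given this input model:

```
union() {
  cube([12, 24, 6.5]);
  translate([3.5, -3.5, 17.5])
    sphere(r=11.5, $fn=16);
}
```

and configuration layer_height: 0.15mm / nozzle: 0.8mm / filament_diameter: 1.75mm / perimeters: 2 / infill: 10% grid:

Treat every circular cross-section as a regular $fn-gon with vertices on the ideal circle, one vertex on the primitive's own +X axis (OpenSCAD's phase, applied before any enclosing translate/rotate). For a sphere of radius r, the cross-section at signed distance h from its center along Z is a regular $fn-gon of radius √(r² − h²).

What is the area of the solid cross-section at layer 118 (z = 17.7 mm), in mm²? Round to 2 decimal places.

At z = 17.7 mm: the cube does not reach this height (z outside [0, 6.5]); the r=11.5 sphere at (3.5, -3.5) slices to a regular 16-gon of circumradius 11.498 (√(r²−h²) with h=0.2 from center) (area = (16/2)·11.498²·sin(360°/16) = 404.76 mm²); Merging all regions: only the r=11.5 sphere at (3.5, -3.5) is present, so the union is just that shape — area = 404.76 mm². Overall, the cross-section is a single solid region. Net area = 404.76 mm².

404.76 mm²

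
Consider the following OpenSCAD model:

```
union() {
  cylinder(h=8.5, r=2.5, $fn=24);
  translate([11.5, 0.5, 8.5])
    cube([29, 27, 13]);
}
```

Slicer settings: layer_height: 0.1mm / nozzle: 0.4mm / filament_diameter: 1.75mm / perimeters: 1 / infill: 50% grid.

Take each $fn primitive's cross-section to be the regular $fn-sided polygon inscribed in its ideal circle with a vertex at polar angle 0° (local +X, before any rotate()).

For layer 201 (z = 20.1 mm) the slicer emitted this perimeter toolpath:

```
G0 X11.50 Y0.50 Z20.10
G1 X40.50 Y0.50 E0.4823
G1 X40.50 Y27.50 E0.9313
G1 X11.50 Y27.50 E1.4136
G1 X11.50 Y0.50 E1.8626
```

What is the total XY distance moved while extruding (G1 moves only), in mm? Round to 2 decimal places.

112.00 mm

Sum the Euclidean lengths of each G1 segment: total = 112.00 mm.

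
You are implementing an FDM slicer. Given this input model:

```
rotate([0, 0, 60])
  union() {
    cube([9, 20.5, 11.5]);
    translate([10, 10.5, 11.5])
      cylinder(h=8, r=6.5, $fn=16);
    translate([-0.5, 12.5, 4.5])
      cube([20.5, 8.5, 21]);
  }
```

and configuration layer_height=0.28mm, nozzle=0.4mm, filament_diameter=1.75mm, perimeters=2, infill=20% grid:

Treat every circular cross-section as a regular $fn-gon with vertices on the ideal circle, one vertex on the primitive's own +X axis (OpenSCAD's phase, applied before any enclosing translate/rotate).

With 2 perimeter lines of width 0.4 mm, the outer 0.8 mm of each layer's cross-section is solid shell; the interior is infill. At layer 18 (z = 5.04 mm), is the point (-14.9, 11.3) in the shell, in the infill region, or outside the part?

infill

At z = 5.04 mm: the 9×20.5 cube contributes its full rectangle; the cylinder at (10, 10.5) is not intersected at this z (z outside [11.5, 19.5]); the cube at (-0.5, 12.5) is present — its section is the full 20.5×8.5 rectangle; Combining (union): the regions partially overlap (shared area 72.00 mm²), so overlapping operands fuse into one piece — 1 connected region; (rotated 60° about Z; rotation is an isometry so areas/perimeters/island counts are preserved). Overall, the cross-section is a single solid region. Undo the 60° rotation: the query point maps to (2.336, 18.554) in the un-rotated model frame. The nearest boundary edge runs (-0.50, 21.00)→(20.00, 21.00); distance from the point to it = 2.45 mm. The point is inside the cross-section and 2.45 mm from the nearest boundary — more than the 0.8 mm shell width (2 × 0.4), so it's in the infill interior.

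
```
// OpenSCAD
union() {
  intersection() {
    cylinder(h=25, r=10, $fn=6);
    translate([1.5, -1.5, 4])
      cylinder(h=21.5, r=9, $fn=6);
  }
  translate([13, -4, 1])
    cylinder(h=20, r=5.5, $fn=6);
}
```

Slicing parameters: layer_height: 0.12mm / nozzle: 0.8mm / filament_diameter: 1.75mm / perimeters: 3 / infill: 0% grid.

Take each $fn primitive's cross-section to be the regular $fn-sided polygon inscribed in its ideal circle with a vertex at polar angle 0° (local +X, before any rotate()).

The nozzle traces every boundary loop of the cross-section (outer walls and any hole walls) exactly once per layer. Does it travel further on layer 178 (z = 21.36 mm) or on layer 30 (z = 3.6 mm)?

Layer 178 (z = 21.36): the r=10 cylinder gives a regular 6-gon of circumradius 10 (constant along its height) (perimeter = 2·6·10.000·sin(180°/6) = 60.00 mm); the r=9 cylinder at (1.5, -1.5) gives a regular 6-gon of circumradius 9 (constant along its height) (perimeter = 2·6·9.000·sin(180°/6) = 54.00 mm); After intersecting: the r=9 cylinder at (1.5, -1.5) partially overlaps the r=10 cylinder; clipping to the common part keeps 193.92 mm² — boundary = 51.90 mm; the cylinder at (13, -4) is absent (z outside [1, 21]); Merging all regions: only the result so far is present, so the union is just that shape — boundary = 51.90 mm. So its perimeter = 51.90 mm. Layer 30 (z = 3.6): the r=10 cylinder contributes a regular 6-gon of circumradius 10 (perimeter = 2·6·10.000·sin(180°/6) = 60.00 mm); the cylinder at (1.5, -1.5) does not reach this height (z outside [4, 25.5]); Taking the intersection: at least one operand is absent at this height, so nothing remains; the cylinder at (13, -4): section is a regular 6-gon, circumradius r=5.5 (perimeter = 2·6·5.500·sin(180°/6) = 33.00 mm); Combining (union): only the r=5.5 cylinder at (13, -4) is present, so the union is just that shape — boundary = 33.00 mm. So its perimeter = 33.00 mm. Layer 178 is larger (51.90 vs 33.00 mm).

layer 178 (z = 21.36 mm)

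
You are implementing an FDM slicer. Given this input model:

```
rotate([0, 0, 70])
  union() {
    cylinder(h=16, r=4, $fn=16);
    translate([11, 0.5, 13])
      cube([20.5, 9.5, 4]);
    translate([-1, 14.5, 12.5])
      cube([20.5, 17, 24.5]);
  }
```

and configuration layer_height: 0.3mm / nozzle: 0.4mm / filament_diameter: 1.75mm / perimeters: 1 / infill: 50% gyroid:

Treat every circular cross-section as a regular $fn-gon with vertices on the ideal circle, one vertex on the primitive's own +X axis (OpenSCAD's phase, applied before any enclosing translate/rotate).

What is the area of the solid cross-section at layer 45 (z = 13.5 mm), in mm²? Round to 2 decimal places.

592.23 mm²

At z = 13.5 mm: the cylinder: section is a regular 16-gon, circumradius r=4 (area = (16/2)·4.000²·sin(360°/16) = 48.98 mm²); the cube at (11, 0.5) (footprint 20.5×9.5) is included at this height (area 194.75 mm²); the cube at (-1, 14.5) is present — its section is the full 20.5×17 rectangle (area 348.50 mm²); Merging all regions: the 3 present regions are separate (no shared area or edge), so areas and boundary lengths simply add and each stays a separate island — area = 592.23 mm²; (whole slice rotated 70° about Z — lengths, areas and connectivity unchanged). Overall, the cross-section has 3 separate islands. Net area = 592.23 mm².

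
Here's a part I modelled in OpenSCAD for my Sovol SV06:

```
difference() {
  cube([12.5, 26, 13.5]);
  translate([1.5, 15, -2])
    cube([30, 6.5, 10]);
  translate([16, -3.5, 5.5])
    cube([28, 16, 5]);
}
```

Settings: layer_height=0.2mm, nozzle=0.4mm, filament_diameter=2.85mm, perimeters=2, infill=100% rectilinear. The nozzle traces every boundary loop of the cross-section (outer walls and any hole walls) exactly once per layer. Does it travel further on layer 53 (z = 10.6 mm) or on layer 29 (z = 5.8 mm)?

layer 29 (z = 5.8 mm)

Layer 53 (z = 10.6): the 12.5×26 cube contributes its full rectangle (perimeter 77.00 mm); the cube at (1.5, 15) is absent (z outside [-2, 8]); the cube at (16, -3.5) is not intersected at this z (z outside [5.5, 10.5]); Taking the first minus the rest: none of the subtracted shapes is present at this height, so the 12.5×26 cube is unchanged — boundary = 77.00 mm. So its perimeter = 77.00 mm. Layer 29 (z = 5.8): the cube (footprint 12.5×26) is included at this height (perimeter 77.00 mm); the cube at (1.5, 15) is present — its section is the full 30×6.5 rectangle (perimeter 73.00 mm); the cube at (16, -3.5) is present — its section is the full 28×16 rectangle (perimeter 88.00 mm); Subtracting the remaining from the first: starting from the 12.5×26 cube, the 30×6.5 cube at (1.5, 15) partially overlaps it — only the 71.50 mm² overlap (of its 195.00 mm²) is removed, clipping the outline; the 28×16 cube at (16, -3.5) misses the remaining region (no effect) — boundary = 99.00 mm. So its perimeter = 99.00 mm. Layer 29 is larger (99.00 vs 77.00 mm).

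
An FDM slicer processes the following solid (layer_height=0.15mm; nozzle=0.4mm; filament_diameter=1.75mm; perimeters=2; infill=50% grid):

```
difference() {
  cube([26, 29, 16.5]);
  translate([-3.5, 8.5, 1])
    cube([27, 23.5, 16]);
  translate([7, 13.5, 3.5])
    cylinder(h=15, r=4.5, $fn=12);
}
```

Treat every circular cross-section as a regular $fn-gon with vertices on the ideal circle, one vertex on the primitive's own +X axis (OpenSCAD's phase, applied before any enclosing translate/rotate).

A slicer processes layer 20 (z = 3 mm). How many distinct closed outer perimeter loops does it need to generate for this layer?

1

At z = 3 mm: the cube (footprint 26×29) is included at this height; the 27×23.5 cube at (-3.5, 8.5) contributes its full rectangle; the cylinder at (7, 13.5) is not intersected at this z (z outside [3.5, 18.5]); After the difference (first − rest): starting from the 26×29 cube, the 27×23.5 cube at (-3.5, 8.5) partially overlaps it — only the 481.75 mm² overlap (of its 634.50 mm²) is removed, clipping the outline — 1 connected region. The result has 1 disconnected region.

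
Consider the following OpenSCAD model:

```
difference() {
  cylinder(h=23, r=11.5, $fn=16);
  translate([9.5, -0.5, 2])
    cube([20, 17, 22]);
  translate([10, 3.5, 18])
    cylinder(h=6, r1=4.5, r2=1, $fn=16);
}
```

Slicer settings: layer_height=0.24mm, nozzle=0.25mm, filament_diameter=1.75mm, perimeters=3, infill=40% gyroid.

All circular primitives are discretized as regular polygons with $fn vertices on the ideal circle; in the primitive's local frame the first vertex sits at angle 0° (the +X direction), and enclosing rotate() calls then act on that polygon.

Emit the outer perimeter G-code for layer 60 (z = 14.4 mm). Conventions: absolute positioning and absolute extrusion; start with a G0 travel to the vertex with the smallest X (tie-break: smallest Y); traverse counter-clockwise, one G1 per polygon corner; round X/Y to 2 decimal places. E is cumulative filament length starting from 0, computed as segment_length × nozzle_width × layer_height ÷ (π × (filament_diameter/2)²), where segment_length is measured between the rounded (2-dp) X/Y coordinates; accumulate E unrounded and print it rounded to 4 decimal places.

G0 X-11.50 Y0.00 Z14.40
G1 X-10.62 Y-4.40 E0.1119
G1 X-8.13 Y-8.13 E0.2238
G1 X-4.40 Y-10.62 E0.3357
G1 X0.00 Y-11.50 E0.4476
G1 X4.40 Y-10.62 E0.5595
G1 X8.13 Y-8.13 E0.6714
G1 X10.62 Y-4.40 E0.7833
G1 X11.40 Y-0.50 E0.8825
G1 X9.50 Y-0.50 E0.9299
G1 X9.50 Y6.08 E1.0940
G1 X8.13 Y8.13 E1.1555
G1 X4.40 Y10.62 E1.2674
G1 X0.00 Y11.50 E1.3793
G1 X-4.40 Y10.62 E1.4913
G1 X-8.13 Y8.13 E1.6031
G1 X-10.62 Y4.40 E1.7150
G1 X-11.50 Y0.00 E1.8270

At z = 14.4 mm: the r=11.5 cylinder contributes a regular 16-gon of circumradius 11.5; the 20×17 cube at (9.5, -0.5) contributes its full rectangle; the cone at (10, 3.5) does not reach this height (z outside [18, 24]); After the difference (first − rest): starting from the r=11.5 cylinder, the 20×17 cube at (9.5, -0.5) partially overlaps it — only the 8.80 mm² overlap (of its 340.00 mm²) is removed, clipping the outline — 1 connected region. The outline is a single polygon with 17 vertices. Extrusion per mm of travel: 0.25 × 0.24 / (π × 0.875²) = 0.024945. Accumulating E over each segment gives final E = 1.8270.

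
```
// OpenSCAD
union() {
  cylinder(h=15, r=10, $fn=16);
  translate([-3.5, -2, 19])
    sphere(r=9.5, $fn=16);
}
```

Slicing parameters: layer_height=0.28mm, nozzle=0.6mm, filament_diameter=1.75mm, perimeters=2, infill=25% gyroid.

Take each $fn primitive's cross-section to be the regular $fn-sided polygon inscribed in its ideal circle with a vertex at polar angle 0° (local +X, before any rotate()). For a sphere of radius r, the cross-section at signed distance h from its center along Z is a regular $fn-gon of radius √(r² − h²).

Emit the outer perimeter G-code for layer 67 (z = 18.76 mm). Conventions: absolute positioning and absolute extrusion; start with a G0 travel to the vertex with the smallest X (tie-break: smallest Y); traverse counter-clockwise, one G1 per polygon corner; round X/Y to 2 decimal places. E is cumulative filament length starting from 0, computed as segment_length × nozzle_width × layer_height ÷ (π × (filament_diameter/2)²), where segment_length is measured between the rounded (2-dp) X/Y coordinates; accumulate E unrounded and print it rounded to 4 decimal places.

G0 X-13.00 Y-2.00 Z18.76
G1 X-12.27 Y-5.63 E0.2586
G1 X-10.22 Y-8.72 E0.5176
G1 X-7.13 Y-10.77 E0.7766
G1 X-3.50 Y-11.50 E1.0352
G1 X0.13 Y-10.77 E1.2939
G1 X3.22 Y-8.72 E1.5529
G1 X5.27 Y-5.63 E1.8119
G1 X6.00 Y-2.00 E2.0705
G1 X5.27 Y1.63 E2.3291
G1 X3.22 Y4.72 E2.5881
G1 X0.13 Y6.77 E2.8471
G1 X-3.50 Y7.50 E3.1057
G1 X-7.13 Y6.77 E3.3643
G1 X-10.22 Y4.72 E3.6233
G1 X-12.27 Y1.63 E3.8823
G1 X-13.00 Y-2.00 E4.1410

At z = 18.76 mm: the cylinder is not intersected at this z (z outside [0, 15]); the r=9.5 sphere at (-3.5, -2) contributes a regular 16-gon of circumradius √(9.5²−0.24²) = 9.497; Taking the union: only the r=9.5 sphere at (-3.5, -2) is present, so the union is just that shape — 1 connected region. The outline is a single polygon with 16 vertices. Extrusion per mm of travel: 0.6 × 0.28 / (π × 0.875²) = 0.069846. Accumulating E over each segment gives final E = 4.1410.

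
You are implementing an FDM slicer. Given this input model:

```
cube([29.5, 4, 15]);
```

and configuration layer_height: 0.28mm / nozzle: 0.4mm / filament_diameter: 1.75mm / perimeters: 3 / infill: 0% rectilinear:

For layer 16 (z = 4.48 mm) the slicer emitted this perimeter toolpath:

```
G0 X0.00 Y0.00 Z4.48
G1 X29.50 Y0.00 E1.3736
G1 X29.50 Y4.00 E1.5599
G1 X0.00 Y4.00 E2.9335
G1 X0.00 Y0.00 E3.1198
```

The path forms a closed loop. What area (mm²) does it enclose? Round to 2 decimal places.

118.00 mm²

Apply the shoelace formula to the sequence of (X, Y) vertices; enclosed area = 118.00 mm².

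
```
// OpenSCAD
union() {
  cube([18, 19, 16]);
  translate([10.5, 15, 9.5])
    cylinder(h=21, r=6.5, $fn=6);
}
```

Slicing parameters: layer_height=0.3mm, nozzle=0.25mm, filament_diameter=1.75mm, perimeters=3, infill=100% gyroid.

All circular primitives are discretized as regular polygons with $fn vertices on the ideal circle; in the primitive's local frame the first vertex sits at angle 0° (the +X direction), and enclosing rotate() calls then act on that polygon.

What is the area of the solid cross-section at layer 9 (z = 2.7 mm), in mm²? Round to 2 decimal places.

At z = 2.7 mm: the cube (footprint 18×19) is included at this height (area 342.00 mm²); the cylinder at (10.5, 15) is not intersected at this z (z outside [9.5, 30.5]); Taking the union: only the 18×19 cube is present, so the union is just that shape — area = 342.00 mm². Overall, the cross-section is a single solid region. Net area = 342.00 mm².

342.00 mm²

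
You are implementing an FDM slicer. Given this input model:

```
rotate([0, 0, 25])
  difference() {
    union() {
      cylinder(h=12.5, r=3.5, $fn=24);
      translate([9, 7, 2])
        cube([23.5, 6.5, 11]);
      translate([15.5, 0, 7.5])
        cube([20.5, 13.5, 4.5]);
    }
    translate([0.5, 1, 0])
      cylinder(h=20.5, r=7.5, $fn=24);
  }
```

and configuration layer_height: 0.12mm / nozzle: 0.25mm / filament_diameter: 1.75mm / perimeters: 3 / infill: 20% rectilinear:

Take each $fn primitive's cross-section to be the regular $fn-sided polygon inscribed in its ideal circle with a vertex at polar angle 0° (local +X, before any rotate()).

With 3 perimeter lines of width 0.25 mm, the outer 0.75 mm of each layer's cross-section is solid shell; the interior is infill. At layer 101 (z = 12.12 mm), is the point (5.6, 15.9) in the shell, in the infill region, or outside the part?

At z = 12.12 mm: the cylinder: section is a regular 24-gon, circumradius r=3.5; the cube at (9, 7) (footprint 23.5×6.5) is included at this height; the cube at (15.5, 0) is not intersected at this z (z outside [7.5, 12]); Merging all regions: the 2 present regions are separate (no shared area or edge), so areas and boundary lengths simply add and each stays a separate island — 2 connected regions; the cylinder at (0.5, 1): section is a regular 24-gon, circumradius r=7.5; After the difference (first − rest): starting from that combined region, the r=7.5 cylinder at (0.5, 1) partially overlaps it — only the 38.05 mm² overlap (of its 174.70 mm²) is removed, clipping the outline — 1 connected region; (whole slice rotated 25° about Z — lengths, areas and connectivity unchanged). Overall, the cross-section is a single solid region. Undo the 25° rotation: the query point maps to (11.795, 12.044) in the un-rotated model frame. The nearest boundary edge runs (9.00, 13.50)→(32.50, 13.50); distance from the point to it = 1.46 mm. The point is inside the cross-section and 1.46 mm from the nearest boundary — more than the 0.75 mm shell width (3 × 0.25), so it's in the infill interior.

infill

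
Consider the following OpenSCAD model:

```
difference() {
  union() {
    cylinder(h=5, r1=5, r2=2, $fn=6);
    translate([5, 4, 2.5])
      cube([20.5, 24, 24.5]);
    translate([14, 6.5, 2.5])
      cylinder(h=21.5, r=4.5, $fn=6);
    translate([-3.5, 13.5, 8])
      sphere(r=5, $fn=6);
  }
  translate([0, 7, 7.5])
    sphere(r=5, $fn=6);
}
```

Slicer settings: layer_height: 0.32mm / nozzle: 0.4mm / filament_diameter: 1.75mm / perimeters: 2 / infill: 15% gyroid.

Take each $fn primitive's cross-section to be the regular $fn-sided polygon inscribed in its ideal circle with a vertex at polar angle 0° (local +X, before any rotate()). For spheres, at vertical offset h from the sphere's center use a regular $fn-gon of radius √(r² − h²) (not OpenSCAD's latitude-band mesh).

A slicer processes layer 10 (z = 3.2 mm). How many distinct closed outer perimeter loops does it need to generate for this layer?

3

At z = 3.2 mm: the cone contributes a regular 6-gon of circumradius 3.080 (interpolated between r1=5 and r2=2 at t=0.640); the 20.5×24 cube at (5, 4) contributes its full rectangle; the cylinder at (14, 6.5): section is a regular 6-gon, circumradius r=4.5; the r=5 sphere at (-3.5, 13.5) contributes a regular 6-gon of circumradius √(5²−4.8²) = 1.400; Merging all regions: the regions partially overlap (shared area 45.20 mm²), so overlapping operands fuse into one piece — 3 connected regions; the r=5 sphere at (0, 7) slices to a regular 6-gon of circumradius 2.551 (√(r²−h²) with h=4.3 from center); Subtracting the remaining from the first: starting from that combined region, the r=5 sphere at (0, 7) misses the remaining region (no effect) — 3 connected regions. The result has 3 disconnected regions.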